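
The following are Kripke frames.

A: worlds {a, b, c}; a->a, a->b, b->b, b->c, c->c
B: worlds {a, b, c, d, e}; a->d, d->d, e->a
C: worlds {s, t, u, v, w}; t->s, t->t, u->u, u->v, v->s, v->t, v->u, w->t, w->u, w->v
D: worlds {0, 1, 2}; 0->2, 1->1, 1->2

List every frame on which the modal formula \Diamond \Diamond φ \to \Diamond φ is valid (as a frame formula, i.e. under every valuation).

Frame correspondent (Sahlqvist): \forall x \forall y \forall z (Rxy \wedge Ryz \to Rxz) — i.e. transitivity.
A: fails — Rab and Rbc but not Rac.
B: fails — Rea and Rad but not Red.
C: fails — Ruv and Rvt but not Rut.
D: satisfies the condition.

D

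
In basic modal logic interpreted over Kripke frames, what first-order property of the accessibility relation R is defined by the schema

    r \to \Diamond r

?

Reflexivity

This is frame-equivalent to □r → r (substitute ¬r for r and contrapose).
Suppose □r→r is valid. At any x set V(r)={w : Rxw}. Then □r holds at x, so r holds at x, i.e. Rxx.
Conversely, on a frame with reflexivity the schema holds at every world under every valuation.
Frame condition: \forall x Rxx.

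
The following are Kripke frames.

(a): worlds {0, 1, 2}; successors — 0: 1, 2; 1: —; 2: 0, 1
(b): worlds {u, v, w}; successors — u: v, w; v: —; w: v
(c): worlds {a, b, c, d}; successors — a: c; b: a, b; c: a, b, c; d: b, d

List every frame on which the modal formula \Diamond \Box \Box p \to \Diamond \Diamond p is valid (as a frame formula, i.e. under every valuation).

Frame correspondent (Sahlqvist): \forall x \forall y (xRy \to \exists w (y R^2 w \wedge x R^2 w)) — i.e. a generalized confluence (Geach) condition.
(a): fails — 0R1 but no w with 1R²w and 0R²w.
(b): fails — uRv but no t with vR²t and uR²t.
(c): satisfies the condition.

(c)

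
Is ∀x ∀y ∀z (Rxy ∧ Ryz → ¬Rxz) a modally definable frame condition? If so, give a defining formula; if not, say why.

No — not modally definable

Any modally definable frame class is closed under surjective bounded morphisms.
The 7-cycle (worlds a,b,c,d,e,f,g with a→b→c→d→e→f→g→a) is intransitive. Mapping every world to a single reflexive point • is a surjective bounded morphism; the reflexive point is not intransitive (R••∧R•• but R••).
Hence intransitivity is not modally definable.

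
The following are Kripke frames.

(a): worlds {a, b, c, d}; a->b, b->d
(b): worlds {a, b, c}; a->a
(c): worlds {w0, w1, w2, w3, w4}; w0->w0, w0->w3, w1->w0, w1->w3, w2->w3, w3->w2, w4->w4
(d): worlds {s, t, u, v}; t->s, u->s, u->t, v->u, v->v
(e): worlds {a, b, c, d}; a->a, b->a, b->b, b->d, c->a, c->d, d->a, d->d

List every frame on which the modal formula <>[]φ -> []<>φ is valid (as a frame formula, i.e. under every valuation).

(b), (e)

This is the axiom for convergence; its first-order frame correspondent is forall x forall y forall z (Rxy & Rxz -> exists w (Ryw & Rzw)).
(a): fails — Rbd and Rbd but d and d have no common successor.
(b): holds.
(c): fails — Rw0w0 and Rw0w3 but w0 and w3 have no common successor.
(d): fails — Rts and Rts but s and s have no common successor.
(e): holds.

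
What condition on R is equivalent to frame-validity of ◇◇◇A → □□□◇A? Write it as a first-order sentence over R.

This is a Sahlqvist (Geach-type) schema ◇^3□^0A → □^3◇^1A.
Minimal-valuation argument: fix x; take any y with xR^3y and any z with xR^3z. Set V(A) to the set of worlds R-reachable from y in exactly 0 steps. Then □^0A holds at y, so the antecedent holds at x; validity forces ◇^1A at z, giving a w with zR^1w and yR^0w.
First-order correspondent: ∀x ∀y ∀z ((xR³y ∧ xR³z) → ∃w (y = w ∧ zRw)).

∀x ∀y ∀z ((xR³y ∧ xR³z) → ∃w (y = w ∧ zRw))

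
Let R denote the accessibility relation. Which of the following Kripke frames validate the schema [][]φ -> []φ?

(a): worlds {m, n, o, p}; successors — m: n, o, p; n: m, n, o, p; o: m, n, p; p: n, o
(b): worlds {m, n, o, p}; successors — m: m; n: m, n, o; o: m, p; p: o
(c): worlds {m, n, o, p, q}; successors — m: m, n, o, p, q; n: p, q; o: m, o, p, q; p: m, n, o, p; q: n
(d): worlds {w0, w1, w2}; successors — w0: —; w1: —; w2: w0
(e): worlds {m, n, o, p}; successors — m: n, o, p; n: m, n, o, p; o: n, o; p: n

The schema corresponds to density: forall x forall y (Rxy -> exists z (Rxz & Rzy)).
(a): satisfies the condition.
(b): fails — Rop but no z with Roz and Rzp.
(c): fails — Rnq but no z with Rnz and Rzq.
(d): fails — Rw2w0 but no z with Rw2z and Rzw0.
(e): satisfies the condition.

(a), (e)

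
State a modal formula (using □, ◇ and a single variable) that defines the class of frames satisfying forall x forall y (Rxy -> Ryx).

r → □◇r

The condition is symmetry. The B schema r → □◇r defines it.
Suppose r→□◇r is valid. Take Rxy and set V(r)={x}. Then r at x, so □◇r at x, so ◇r at y, so some z with Ryz has r; z=x, i.e. Ryx.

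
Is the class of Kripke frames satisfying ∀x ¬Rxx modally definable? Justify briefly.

No

If a class were modally definable it would be closed under surjective bounded morphisms (Goldblatt–Thomason).
The 3-cycle (worlds a,b,c with a→b→c→a) is irreflexive, and the map sending every world to a single reflexive point • is a surjective bounded morphism (forth: every edge maps to (•,•); back: every world has a successor). So any modal formula valid on the 3-cycle is also valid on the reflexive point, which is not irreflexive.
Hence irreflexivity is not modally definable.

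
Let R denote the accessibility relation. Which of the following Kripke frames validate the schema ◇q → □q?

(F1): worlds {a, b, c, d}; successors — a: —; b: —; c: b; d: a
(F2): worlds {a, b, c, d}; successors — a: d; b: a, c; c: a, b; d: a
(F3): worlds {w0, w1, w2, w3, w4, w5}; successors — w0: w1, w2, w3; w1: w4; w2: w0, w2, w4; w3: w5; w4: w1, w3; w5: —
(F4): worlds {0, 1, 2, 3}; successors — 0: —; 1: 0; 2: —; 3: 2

(F1), (F4)

The schema corresponds to partial functionality: ∀x ∀y ∀z (Rxy ∧ Rxz → y = z).
(F1): condition met.
(F2): fails — b sees both a and c.
(F3): fails — w0 sees both w1 and w2.
(F4): condition met.
Valid on: (F1), (F4).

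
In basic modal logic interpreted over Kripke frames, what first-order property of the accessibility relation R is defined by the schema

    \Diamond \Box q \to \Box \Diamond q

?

This schema is the .2 axiom.
It corresponds to convergence: \forall x \forall y \forall z (Rxy \wedge Rxz \to \exists w (Ryw \wedge Rzw)).

Convergence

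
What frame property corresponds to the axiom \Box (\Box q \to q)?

This schema is the T□ axiom.
It corresponds to shift-reflexivity: \forall x \forall y (Rxy \to Ryy).

Shift-reflexivity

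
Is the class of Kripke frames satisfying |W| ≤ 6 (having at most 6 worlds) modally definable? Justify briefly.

No — not modally definable

Any modally definable frame class is closed under disjoint unions.
Any modal formula valid on each of 7 disjoint one-world frames is valid on their disjoint union (validity is preserved under disjoint unions). Each one-world frame has |W|=1≤6, but the union has |W|=7.
So no modal formula (or set of formulas) defines exactly the |W|≤6 frames.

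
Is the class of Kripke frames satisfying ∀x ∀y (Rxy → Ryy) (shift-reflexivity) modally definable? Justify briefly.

The condition is shift-reflexivity. A defining modal formula is □(□r → r).
Suppose □(□r→r) is valid. Take Rxy and set V(r)={w : Ryw}. Then at y, □r holds; since □(□r→r) at x, □r→r at y, so r at y, i.e. Ryy.

Yes, by □(□r → r)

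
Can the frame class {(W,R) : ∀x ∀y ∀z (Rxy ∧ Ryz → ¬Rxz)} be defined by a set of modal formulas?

Not definable by any modal formula

Any modally definable frame class is closed under surjective bounded morphisms.
The 5-cycle (worlds a,b,c,d,e with a→b→c→d→e→a) is intransitive. Mapping every world to a single reflexive point • is a surjective bounded morphism; the reflexive point is not intransitive (R••∧R•• but R••).
Hence intransitivity is not modally definable.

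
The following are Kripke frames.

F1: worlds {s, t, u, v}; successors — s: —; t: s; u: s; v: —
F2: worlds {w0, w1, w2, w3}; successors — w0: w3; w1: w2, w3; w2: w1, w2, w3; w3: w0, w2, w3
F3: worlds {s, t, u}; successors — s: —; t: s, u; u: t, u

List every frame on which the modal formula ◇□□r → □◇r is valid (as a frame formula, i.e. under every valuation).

This is the axiom for a generalized confluence (Geach) condition; its first-order frame correspondent is ∀x ∀y ∀z ((xRy ∧ xRz) → ∃w (yR²w ∧ zRw)).
F1: fails — tRs, tRs but no w with sR²w and sRw.
F2: holds.
F3: fails — tRs, tRs but no w with sR²w and sRw.

F2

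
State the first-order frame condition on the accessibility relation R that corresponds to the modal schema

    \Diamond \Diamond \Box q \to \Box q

This is a Sahlqvist (Geach-type) schema ◇^2□^1q → □^1◇^0q.
First-order correspondent: \forall x \forall y \forall z ((x R^2 y \wedge xRz) \to \exists w (yRw \wedge z = w)).

\forall x \forall y \forall z ((x R^2 y \wedge xRz) \to \exists w (yRw \wedge z = w))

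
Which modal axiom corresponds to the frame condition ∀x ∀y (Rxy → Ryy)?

□(□p → p)

The condition is shift-reflexivity. The T□ schema □(□p → p) defines it.
Suppose □(□p→p) is valid. Take Rxy and set V(p)={w : Ryw}. Then at y, □p holds; since □(□p→p) at x, □p→p at y, so p at y, i.e. Ryy.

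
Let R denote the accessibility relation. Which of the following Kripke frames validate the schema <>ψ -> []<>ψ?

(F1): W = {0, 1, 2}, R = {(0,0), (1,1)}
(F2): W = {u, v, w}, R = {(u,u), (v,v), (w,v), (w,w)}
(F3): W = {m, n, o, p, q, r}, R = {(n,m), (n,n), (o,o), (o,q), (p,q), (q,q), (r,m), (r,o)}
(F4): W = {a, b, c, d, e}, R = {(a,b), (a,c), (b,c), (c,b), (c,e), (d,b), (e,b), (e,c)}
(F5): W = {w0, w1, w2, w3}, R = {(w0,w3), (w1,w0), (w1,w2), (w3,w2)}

(F1)

This is the axiom for the Euclidean property; its first-order frame correspondent is forall x forall y forall z (Rxy & Rxz -> Ryz).
(F1): holds.
(F2): fails — Rwv and Rww but not Rvw.
(F3): fails — Rnm and Rnn but not Rmn.
(F4): fails — Rab and Rab but not Rbb.
(F5): fails — Rw0w3 and Rw0w3 but not Rw3w3.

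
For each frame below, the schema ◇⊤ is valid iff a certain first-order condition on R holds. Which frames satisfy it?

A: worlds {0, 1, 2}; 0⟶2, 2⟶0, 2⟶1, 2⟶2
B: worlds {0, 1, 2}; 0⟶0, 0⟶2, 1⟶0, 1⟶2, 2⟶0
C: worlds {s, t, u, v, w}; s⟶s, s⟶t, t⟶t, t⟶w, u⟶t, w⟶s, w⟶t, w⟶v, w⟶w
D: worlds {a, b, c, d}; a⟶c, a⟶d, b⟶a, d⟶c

B

Frame correspondent (Sahlqvist): ∀x ∃y Rxy — i.e. seriality.
A: fails — world 1 has no successor.
B: satisfies the condition.
C: fails — world v has no successor.
D: fails — world c has no successor.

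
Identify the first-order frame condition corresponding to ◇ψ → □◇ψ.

Suppose ◇ψ→□◇ψ is valid. Take Rxy, Rxz and set V(ψ)={y}. Then ◇ψ at x, so □◇ψ at x, so ◇ψ at z, so some w with Rzw has ψ; w=y, i.e. Rzy. By symmetry of the argument, Ryz.

The Euclidean property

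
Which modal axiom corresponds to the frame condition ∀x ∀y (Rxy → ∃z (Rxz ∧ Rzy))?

A defining formula is □□ψ → □ψ (the C4 axiom).
Suppose □□ψ→□ψ is valid. Take Rxy and set V(ψ)={w : xR²w}. Then □□ψ at x, so □ψ at x, so ψ at y, i.e. ∃z(Rxz∧Rzy).

□□ψ → □ψ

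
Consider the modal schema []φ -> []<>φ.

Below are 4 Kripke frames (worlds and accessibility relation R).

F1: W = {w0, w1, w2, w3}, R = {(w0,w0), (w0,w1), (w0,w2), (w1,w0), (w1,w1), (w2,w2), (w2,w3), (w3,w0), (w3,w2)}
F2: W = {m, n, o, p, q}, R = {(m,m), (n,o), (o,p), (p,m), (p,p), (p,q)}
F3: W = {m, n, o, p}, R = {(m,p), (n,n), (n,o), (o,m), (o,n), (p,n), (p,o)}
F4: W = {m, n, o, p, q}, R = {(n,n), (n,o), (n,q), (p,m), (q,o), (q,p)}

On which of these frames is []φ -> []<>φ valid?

This is the axiom for a generalized confluence (Geach) condition; its first-order frame correspondent is forall x forall z (xRz -> exists w (xRw & zRw)).
F1: holds.
F2: fails — nRo but no w with nRw and oRw.
F3: fails — mRp but no w with mRw and pRw.
F4: fails — nRo but no w with nRw and oRw.

F1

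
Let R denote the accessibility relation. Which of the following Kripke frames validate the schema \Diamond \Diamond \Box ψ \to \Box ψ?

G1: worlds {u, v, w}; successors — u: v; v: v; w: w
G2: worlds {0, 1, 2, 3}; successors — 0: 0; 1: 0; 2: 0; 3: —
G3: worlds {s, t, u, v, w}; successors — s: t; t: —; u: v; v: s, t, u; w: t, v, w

Frame correspondent (Sahlqvist): \forall x \forall y \forall z ((x R^2 y \wedge xRz) \to \exists w (yRw \wedge z = w)) — i.e. a generalized confluence (Geach) condition.
G1: satisfies the condition.
G2: satisfies the condition.
G3: fails — uR²s, uRv but no w* with sRw* and v=w*.

G1, G2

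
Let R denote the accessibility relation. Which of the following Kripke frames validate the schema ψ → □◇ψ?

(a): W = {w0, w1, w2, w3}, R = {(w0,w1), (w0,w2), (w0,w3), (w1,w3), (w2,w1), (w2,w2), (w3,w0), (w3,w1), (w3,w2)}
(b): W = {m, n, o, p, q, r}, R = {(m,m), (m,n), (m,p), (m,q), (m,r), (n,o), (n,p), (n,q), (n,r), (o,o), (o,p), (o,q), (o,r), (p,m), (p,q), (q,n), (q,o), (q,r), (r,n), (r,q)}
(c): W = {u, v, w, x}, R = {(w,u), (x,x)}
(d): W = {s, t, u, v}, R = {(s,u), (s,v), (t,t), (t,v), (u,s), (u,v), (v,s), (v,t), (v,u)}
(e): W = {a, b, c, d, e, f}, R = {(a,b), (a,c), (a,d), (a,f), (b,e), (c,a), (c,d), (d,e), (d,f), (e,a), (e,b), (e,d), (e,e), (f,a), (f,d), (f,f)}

Frame correspondent (Sahlqvist): ∀x ∀y (Rxy → Ryx) — i.e. symmetry.
(a): fails — Rw3w2 but not Rw2w3.
(b): fails — Rop but not Rpo.
(c): fails — Rwu but not Ruw.
(d): ✓.
(e): fails — Rcd but not Rdc.
Valid on: (d).

(d)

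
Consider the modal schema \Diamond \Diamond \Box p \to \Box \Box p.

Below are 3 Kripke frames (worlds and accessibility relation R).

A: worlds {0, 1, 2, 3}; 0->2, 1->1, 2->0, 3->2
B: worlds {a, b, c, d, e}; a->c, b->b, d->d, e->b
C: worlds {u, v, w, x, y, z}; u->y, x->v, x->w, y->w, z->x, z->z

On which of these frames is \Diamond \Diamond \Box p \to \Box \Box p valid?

Frame correspondent (Sahlqvist): \forall x \forall y \forall z ((x R^2 y \wedge x R^2 z) \to \exists w (yRw \wedge z = w)) — i.e. a generalized confluence (Geach) condition.
A: fails — 0R²0, 0R²0 but no w with 0Rw and 0=w.
B: ✓.
C: fails — uR²w, uR²w but no t with wRt and w=t.

B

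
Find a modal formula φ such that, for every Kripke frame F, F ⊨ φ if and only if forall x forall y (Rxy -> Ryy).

A defining formula is □(□p → p) (the T□ axiom).
Suppose □(□p→p) is valid. Take Rxy and set V(p)={w : Ryw}. Then at y, □p holds; since □(□p→p) at x, □p→p at y, so p at y, i.e. Ryy.

□(□p → p)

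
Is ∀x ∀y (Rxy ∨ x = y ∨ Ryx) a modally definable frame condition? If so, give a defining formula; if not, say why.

Not modally definable

Modal frame validity is preserved under disjoint unions.
Take 4 disjoint single-world reflexive frames: each is trivially connected, but their disjoint union has 4 worlds with no edge between distinct components, so it is not connected.
So no modal formula (or set of formulas) defines exactly the connected frames.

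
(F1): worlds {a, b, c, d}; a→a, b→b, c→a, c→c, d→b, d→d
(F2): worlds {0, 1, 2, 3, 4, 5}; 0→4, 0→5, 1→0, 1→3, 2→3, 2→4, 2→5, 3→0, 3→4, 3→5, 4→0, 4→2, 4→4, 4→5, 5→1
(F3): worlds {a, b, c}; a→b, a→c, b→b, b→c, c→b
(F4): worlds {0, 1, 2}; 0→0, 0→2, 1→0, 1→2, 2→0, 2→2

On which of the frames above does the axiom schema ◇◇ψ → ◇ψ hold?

(F1), (F4)

Frame correspondent (Sahlqvist): ∀x ∀y (xR²y → ∃w (y = w ∧ xRw)) — i.e. a generalized confluence (Geach) condition.
(F1): condition met.
(F2): fails — 0R²0 but no w with 0=w and 0Rw.
(F3): fails — cR²c but no w with c=w and cRw.
(F4): condition met.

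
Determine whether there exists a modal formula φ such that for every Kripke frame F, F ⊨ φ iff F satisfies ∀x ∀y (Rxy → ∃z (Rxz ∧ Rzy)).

Yes — defined by □□p → □p

Yes: it is density, defined by the C4 schema □□p → □p.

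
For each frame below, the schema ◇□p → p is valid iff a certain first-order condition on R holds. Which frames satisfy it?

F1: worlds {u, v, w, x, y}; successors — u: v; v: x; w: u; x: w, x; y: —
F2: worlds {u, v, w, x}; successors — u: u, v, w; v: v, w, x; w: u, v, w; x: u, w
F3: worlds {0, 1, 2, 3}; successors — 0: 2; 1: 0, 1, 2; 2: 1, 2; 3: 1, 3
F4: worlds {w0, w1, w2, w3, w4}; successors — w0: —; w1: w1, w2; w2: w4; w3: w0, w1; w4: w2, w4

none

Frame correspondent (Sahlqvist): ∀x ∀y (Rxy → Ryx) — i.e. symmetry.
F1: fails — Ruv but not Rvu.
F2: fails — Ruv but not Rvu.
F3: fails — R10 but not R01.
F4: fails — Rw1w2 but not Rw2w1.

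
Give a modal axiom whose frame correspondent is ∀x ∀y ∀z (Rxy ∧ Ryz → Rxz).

The condition is transitivity. The 4 schema □q → □□q defines it.
Suppose □q→□□q is valid. Take Rxy, Ryz and set V(q)={w : Rxw}. Then □q at x, so □□q at x, so □q at y, so q at z, i.e. Rxz.

□q → □□q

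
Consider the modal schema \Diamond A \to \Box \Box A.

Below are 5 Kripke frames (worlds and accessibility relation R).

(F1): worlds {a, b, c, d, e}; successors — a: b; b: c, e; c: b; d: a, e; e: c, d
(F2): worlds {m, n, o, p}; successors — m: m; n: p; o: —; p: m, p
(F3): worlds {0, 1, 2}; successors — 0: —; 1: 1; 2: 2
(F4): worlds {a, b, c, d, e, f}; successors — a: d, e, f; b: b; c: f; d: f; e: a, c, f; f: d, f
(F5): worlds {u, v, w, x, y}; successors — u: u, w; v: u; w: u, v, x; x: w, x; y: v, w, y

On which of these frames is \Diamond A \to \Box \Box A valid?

Frame correspondent (Sahlqvist): \forall x \forall y \forall z ((xRy \wedge x R^2 z) \to \exists w (y = w \wedge z = w)) — i.e. a generalized confluence (Geach) condition.
(F1): fails — aRb, aR²c but b ≠ c.
(F2): fails — nRp, nR²m but p ≠ m.
(F3): holds.
(F4): fails — aRd, aR²a but d ≠ a.
(F5): fails — uRu, uR²v but u ≠ v.

(F3)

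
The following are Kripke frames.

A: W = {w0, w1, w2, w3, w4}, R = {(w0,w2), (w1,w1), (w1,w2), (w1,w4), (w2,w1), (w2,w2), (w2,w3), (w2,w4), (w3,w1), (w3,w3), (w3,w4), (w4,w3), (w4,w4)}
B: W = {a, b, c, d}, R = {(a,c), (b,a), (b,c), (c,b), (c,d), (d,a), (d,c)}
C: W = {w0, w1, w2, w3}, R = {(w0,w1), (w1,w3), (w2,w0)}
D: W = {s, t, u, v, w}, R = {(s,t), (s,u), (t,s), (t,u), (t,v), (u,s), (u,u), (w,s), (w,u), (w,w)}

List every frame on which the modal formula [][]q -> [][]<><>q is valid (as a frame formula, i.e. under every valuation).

A

Frame correspondent (Sahlqvist): forall x forall z (x R^2 z -> exists w (x R^2 w & z R^2 w)) — i.e. a generalized confluence (Geach) condition.
A: ✓.
B: fails — cR²a but no w with cR²w and aR²w.
C: fails — w0R²w3 but no w with w0R²w and w3R²w.
D: fails — sR²v but no w* with sR²w* and vR²w*.
Valid on: A.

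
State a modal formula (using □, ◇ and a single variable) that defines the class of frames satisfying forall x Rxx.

□ψ → ψ

This is reflexivity; the standard corresponding axiom is T: □ψ → ψ.
Suppose □ψ→ψ is valid. At any x set V(ψ)={w : Rxw}. Then □ψ holds at x, so ψ holds at x, i.e. Rxx.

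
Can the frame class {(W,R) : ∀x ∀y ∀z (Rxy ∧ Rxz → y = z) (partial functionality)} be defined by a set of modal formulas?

Definable; ◇r → □r defines it

This is a Sahlqvist condition; the CD axiom ◇r → □r defines it.
Suppose ◇r→□r is valid. Take Rxy, Rxz and set V(r)={y}. Then ◇r at x, so □r at x, so r at z, i.e. z=y.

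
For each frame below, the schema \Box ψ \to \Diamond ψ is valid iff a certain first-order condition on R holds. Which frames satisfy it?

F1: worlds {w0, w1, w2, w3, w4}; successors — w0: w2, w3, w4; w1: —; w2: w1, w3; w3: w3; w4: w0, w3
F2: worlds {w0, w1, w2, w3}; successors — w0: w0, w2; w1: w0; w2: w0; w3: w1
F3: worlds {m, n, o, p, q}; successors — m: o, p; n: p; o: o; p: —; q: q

This is the axiom for seriality; its first-order frame correspondent is \forall x \exists y Rxy.
F1: fails — world w1 has no successor.
F2: ✓.
F3: fails — world p has no successor.
Valid on: F2.

F2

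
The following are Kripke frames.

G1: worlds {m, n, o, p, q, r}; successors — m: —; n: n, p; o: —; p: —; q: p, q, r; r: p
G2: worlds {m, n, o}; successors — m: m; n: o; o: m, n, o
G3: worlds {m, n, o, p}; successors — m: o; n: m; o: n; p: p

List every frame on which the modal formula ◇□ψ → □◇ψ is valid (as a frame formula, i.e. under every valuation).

G3

Frame correspondent (Sahlqvist): ∀x ∀y ∀z (Rxy ∧ Rxz → ∃w (Ryw ∧ Rzw)) — i.e. convergence.
G1: fails — Rnn and Rnp but n and p have no common successor.
G2: fails — Rom and Ron but m and n have no common successor.
G3: satisfies the condition.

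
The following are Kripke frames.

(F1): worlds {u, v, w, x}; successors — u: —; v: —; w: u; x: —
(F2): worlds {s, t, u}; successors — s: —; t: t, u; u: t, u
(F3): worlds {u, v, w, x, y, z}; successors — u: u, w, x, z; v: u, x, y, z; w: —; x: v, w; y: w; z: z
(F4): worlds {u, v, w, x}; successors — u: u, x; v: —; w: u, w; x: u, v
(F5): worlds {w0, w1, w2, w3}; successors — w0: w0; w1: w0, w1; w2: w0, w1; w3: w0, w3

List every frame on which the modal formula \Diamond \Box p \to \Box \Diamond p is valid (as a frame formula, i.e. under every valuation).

(F2), (F5)

The schema corresponds to convergence: \forall x \forall y \forall z (Rxy \wedge Rxz \to \exists w (Ryw \wedge Rzw)).
(F1): fails — Rwu and Rwu but u and u have no common successor.
(F2): satisfies the condition.
(F3): fails — Ruz and Ruw but z and w have no common successor.
(F4): fails — Rxu and Rxv but u and v have no common successor.
(F5): satisfies the condition.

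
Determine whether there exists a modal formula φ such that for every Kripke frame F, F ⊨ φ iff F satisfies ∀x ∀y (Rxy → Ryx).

Yes, by r → □◇r

Yes: it is symmetry, defined by the B schema r → □◇r.
Suppose r→□◇r is valid. Take Rxy and set V(r)={x}. Then r at x, so □◇r at x, so ◇r at y, so some z with Ryz has r; z=x, i.e. Ryx.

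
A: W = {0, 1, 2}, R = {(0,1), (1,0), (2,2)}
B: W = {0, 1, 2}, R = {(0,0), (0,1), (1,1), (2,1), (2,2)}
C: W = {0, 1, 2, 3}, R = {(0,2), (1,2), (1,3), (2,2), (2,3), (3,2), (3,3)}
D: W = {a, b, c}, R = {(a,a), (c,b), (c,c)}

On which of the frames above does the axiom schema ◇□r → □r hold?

C

This is the axiom for the Euclidean property; its first-order frame correspondent is ∀x ∀y ∀z (Rxy ∧ Rxz → Ryz).
A: fails — R01 and R01 but not R11.
B: fails — R01 and R00 but not R10.
C: holds.
D: fails — Rcb and Rcc but not Rbc.
Valid on: C.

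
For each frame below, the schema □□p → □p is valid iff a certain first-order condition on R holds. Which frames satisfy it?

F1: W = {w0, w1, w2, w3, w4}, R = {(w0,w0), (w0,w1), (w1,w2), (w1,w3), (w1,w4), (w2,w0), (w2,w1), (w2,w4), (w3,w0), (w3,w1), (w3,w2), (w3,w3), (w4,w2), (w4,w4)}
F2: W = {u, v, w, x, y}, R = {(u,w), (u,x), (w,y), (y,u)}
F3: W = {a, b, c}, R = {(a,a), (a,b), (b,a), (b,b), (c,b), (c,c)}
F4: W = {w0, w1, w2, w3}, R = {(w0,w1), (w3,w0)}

F1, F3

This is the axiom for density; its first-order frame correspondent is ∀x ∀y (Rxy → ∃z (Rxz ∧ Rzy)).
F1: condition met.
F2: fails — Rwy but no z with Rwz and Rzy.
F3: condition met.
F4: fails — Rw0w1 but no z with Rw0z and Rzw1.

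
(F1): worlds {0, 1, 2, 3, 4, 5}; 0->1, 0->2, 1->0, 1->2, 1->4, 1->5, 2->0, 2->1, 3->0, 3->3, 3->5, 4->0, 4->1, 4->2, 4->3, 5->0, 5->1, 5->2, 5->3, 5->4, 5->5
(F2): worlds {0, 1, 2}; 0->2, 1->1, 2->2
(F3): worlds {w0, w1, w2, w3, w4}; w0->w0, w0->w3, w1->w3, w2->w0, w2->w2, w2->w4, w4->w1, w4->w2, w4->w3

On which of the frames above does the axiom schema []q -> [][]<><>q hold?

The schema corresponds to a generalized confluence (Geach) condition: forall x forall z (x R^2 z -> exists w (xRw & z R^2 w)).
(F1): ✓.
(F2): ✓.
(F3): fails — w0R²w3 but no w with w0Rw and w3R²w.

(F1), (F2)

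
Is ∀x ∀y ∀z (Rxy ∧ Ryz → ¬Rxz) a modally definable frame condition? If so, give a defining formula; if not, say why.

Not modally definable

If a class were modally definable it would be closed under surjective bounded morphisms (Goldblatt–Thomason).
The 3-cycle (worlds w0,w1,w2 with w0→w1→w2→w0) is intransitive. Mapping every world to a single reflexive point • is a surjective bounded morphism; the reflexive point is not intransitive (R••∧R•• but R••).
Hence intransitivity is not modally definable.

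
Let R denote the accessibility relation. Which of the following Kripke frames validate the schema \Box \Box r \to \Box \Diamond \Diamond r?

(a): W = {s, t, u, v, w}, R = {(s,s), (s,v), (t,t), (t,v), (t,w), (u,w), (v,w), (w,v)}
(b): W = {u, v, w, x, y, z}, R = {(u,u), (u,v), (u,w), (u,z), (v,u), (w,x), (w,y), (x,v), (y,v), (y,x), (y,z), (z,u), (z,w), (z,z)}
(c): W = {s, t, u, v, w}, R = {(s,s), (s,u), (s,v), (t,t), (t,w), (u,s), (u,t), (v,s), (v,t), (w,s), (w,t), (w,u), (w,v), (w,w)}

Frame correspondent (Sahlqvist): \forall x \forall z (xRz \to \exists w (x R^2 w \wedge z R^2 w)) — i.e. a generalized confluence (Geach) condition.
(a): fails — uRw but no w* with uR²w* and wR²w*.
(b): fails — wRx but no t with wR²t and xR²t.
(c): holds.

(c)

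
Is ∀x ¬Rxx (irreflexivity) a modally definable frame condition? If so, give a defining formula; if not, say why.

Not definable by any modal formula

Modal frame validity is preserved under surjective bounded morphisms.
The 2-cycle (worlds 0,1 with 0→1→0) is irreflexive, and the map sending every world to a single reflexive point • is a surjective bounded morphism (forth: every edge maps to (•,•); back: every world has a successor). So any modal formula valid on the 2-cycle is also valid on the reflexive point, which is not irreflexive.
So no modal formula (or set of formulas) defines exactly the irreflexive frames.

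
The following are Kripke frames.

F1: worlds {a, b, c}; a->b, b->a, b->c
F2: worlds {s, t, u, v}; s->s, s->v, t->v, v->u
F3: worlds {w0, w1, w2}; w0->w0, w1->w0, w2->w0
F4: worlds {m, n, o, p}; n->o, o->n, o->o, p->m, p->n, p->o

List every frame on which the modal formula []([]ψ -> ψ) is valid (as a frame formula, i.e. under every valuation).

F3

Frame correspondent (Sahlqvist): forall x forall y (Rxy -> Ryy) — i.e. shift-reflexivity.
F1: fails — Rab but not Rbb.
F2: fails — Rsv but not Rvv.
F3: satisfies the condition.
F4: fails — Ron but not Rnn.
Valid on: F3.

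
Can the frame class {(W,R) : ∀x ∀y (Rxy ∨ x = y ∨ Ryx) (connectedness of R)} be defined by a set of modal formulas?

Any modally definable frame class is closed under disjoint unions.
Take 2 disjoint single-world reflexive frames: each is trivially connected, but their disjoint union has 2 worlds with no edge between distinct components, so it is not connected.
Hence connectedness of R is not modally definable.

Not definable by any modal formula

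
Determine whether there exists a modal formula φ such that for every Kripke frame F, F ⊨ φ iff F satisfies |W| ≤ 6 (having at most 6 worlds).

No

If a class were modally definable it would be closed under disjoint unions (Goldblatt–Thomason).
Any modal formula valid on each of 7 disjoint one-world frames is valid on their disjoint union (validity is preserved under disjoint unions). Each one-world frame has |W|=1≤6, but the union has |W|=7.
So no modal formula (or set of formulas) defines exactly the |W|≤6 frames.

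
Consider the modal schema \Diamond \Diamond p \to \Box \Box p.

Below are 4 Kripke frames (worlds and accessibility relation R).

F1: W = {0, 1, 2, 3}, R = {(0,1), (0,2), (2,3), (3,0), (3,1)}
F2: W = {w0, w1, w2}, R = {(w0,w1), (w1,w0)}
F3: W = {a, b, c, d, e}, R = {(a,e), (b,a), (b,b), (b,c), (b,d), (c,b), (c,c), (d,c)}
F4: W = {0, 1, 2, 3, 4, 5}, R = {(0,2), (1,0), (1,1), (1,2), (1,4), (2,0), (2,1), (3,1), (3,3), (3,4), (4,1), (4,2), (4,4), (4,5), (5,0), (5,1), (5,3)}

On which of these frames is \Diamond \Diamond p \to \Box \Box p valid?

F2

This is the axiom for a generalized confluence (Geach) condition; its first-order frame correspondent is \forall x \forall y \forall z ((x R^2 y \wedge x R^2 z) \to \exists w (y = w \wedge z = w)).
F1: fails — 2R²0, 2R²1 but 0 ≠ 1.
F2: condition met.
F3: fails — bR²a, bR²b but a ≠ b.
F4: fails — 0R²0, 0R²1 but 0 ≠ 1.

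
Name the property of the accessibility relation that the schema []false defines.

□⊥ is valid iff no world has any successor (otherwise □⊥ fails at any world with one).
Conversely, on a frame with emptiness of R the schema holds at every world under every valuation.
Frame condition: forall x forall y ~Rxy.

emptiness of R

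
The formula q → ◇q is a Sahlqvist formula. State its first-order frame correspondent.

reflexivity: ∀x Rxx

This is a form of the T axiom.
Its frame correspondent is reflexivity — ∀x Rxx.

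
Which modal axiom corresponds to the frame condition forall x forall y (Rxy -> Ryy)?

This is shift-reflexivity; the standard corresponding axiom is T□: □(□ψ → ψ).
Suppose □(□ψ→ψ) is valid. Take Rxy and set V(ψ)={w : Ryw}. Then at y, □ψ holds; since □(□ψ→ψ) at x, □ψ→ψ at y, so ψ at y, i.e. Ryy.

□(□ψ → ψ)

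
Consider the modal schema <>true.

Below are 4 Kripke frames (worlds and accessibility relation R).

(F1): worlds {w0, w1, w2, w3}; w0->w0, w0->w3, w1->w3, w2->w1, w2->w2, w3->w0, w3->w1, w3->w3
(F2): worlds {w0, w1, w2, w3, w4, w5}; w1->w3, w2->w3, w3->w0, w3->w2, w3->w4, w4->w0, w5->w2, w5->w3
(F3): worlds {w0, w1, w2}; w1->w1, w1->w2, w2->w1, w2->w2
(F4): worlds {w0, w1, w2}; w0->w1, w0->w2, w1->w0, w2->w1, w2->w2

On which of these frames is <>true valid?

The schema corresponds to seriality: forall x exists y Rxy.
(F1): satisfies the condition.
(F2): fails — world w0 has no successor.
(F3): fails — world w0 has no successor.
(F4): satisfies the condition.

(F1), (F4)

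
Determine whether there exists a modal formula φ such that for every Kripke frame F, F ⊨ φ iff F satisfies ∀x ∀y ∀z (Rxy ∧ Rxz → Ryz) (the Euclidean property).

Yes: it is the Euclidean property, defined by the 5 schema ◇p → □◇p.
Suppose ◇p→□◇p is valid. Take Rxy, Rxz and set V(p)={y}. Then ◇p at x, so □◇p at x, so ◇p at z, so some w with Rzw has p; w=y, i.e. Rzy. By symmetry of the argument, Ryz.

Yes, by ◇p → □◇p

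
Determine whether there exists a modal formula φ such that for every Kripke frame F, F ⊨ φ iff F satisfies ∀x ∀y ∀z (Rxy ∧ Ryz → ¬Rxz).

No

Any modally definable frame class is closed under surjective bounded morphisms.
The 3-cycle (worlds 0,1,2 with 0→1→2→0) is intransitive. Mapping every world to a single reflexive point • is a surjective bounded morphism; the reflexive point is not intransitive (R••∧R•• but R••).
So the class is not modally definable.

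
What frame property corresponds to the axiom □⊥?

emptiness of R: ∀x ∀y ¬Rxy

This schema is the Ver axiom.
It corresponds to emptiness of R: ∀x ∀y ¬Rxy.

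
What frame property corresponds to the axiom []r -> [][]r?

This is the 4 axiom.
It corresponds to transitivity: forall x forall y forall z (Rxy & Ryz -> Rxz).

Transitivity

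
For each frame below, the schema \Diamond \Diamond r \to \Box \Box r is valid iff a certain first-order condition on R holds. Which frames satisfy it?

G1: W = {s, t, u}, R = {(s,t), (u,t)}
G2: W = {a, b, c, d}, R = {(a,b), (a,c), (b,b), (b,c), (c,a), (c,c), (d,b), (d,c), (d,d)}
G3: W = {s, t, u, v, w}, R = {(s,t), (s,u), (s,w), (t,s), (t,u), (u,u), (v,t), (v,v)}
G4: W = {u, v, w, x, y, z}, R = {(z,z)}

The schema corresponds to a generalized confluence (Geach) condition: \forall x \forall y \forall z ((x R^2 y \wedge x R^2 z) \to \exists w (y = w \wedge z = w)).
G1: holds.
G2: fails — aR²a, aR²b but a ≠ b.
G3: fails — sR²s, sR²u but s ≠ u.
G4: holds.
Valid on: G1, G4.

G1, G4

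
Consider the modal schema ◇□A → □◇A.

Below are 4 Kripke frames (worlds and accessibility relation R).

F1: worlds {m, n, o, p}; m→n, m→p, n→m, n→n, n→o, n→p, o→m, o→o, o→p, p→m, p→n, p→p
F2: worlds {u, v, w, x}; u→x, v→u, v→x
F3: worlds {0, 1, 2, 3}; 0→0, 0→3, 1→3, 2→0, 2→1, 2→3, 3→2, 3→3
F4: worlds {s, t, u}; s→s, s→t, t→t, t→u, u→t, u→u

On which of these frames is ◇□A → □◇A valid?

This is the axiom for convergence; its first-order frame correspondent is ∀x ∀y ∀z (Rxy ∧ Rxz → ∃w (Ryw ∧ Rzw)).
F1: satisfies the condition.
F2: fails — Rux and Rux but x and x have no common successor.
F3: satisfies the condition.
F4: satisfies the condition.

F1, F3, F4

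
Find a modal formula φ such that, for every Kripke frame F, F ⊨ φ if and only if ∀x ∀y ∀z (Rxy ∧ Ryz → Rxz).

□s → □□s

The condition is transitivity. The 4 schema □s → □□s defines it.
Suppose □s→□□s is valid. Take Rxy, Ryz and set V(s)={w : Rxw}. Then □s at x, so □□s at x, so □s at y, so s at z, i.e. Rxz.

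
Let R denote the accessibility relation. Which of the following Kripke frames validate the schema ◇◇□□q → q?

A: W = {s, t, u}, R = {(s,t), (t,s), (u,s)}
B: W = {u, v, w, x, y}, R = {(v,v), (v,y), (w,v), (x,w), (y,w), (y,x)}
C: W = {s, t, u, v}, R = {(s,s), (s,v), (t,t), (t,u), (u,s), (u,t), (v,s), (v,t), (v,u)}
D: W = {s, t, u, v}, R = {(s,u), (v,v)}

This is the axiom for a generalized confluence (Geach) condition; its first-order frame correspondent is ∀x ∀y (xR²y → ∃w (yR²w ∧ x = w)).
A: fails — uR²t but no w with tR²w and u=w.
B: satisfies the condition.
C: fails — vR²t but no w with tR²w and v=w.
D: satisfies the condition.
Valid on: B, D.

B, D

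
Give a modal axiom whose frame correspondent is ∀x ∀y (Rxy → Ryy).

□(□p → p)

This is shift-reflexivity; the standard corresponding axiom is T□: □(□p → p).
Suppose □(□p→p) is valid. Take Rxy and set V(p)={w : Ryw}. Then at y, □p holds; since □(□p→p) at x, □p→p at y, so p at y, i.e. Ryy.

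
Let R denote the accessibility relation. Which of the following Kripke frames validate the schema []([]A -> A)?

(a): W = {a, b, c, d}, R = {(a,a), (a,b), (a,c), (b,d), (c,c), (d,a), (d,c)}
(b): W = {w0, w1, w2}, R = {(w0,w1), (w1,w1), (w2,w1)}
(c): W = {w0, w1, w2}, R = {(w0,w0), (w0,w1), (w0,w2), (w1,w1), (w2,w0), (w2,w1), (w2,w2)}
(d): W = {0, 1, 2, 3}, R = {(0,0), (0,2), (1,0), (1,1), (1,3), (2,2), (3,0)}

(b), (c)

The schema corresponds to shift-reflexivity: forall x forall y (Rxy -> Ryy).
(a): fails — Rab but not Rbb.
(b): holds.
(c): holds.
(d): fails — R13 but not R33.
Valid on: (b), (c).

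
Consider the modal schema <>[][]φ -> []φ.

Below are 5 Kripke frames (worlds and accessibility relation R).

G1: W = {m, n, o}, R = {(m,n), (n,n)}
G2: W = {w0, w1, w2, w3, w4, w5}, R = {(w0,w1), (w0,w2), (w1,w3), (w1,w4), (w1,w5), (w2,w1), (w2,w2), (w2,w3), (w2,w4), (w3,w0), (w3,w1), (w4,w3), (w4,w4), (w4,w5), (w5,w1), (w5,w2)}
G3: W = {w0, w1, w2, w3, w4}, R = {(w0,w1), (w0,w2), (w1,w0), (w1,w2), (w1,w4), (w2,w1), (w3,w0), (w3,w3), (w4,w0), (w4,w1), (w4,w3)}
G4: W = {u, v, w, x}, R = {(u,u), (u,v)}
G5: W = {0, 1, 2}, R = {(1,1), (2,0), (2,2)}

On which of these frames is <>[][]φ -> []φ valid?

G1

Frame correspondent (Sahlqvist): forall x forall y forall z ((xRy & xRz) -> exists w (y R^2 w & z = w)) — i.e. a generalized confluence (Geach) condition.
G1: holds.
G2: fails — w3Rw0, w3Rw0 but no w with w0R²w and w0=w.
G3: fails — w0Rw2, w0Rw1 but no w with w2R²w and w1=w.
G4: fails — uRv, uRu but no t with vR²t and u=t.
G5: fails — 2R0, 2R0 but no w with 0R²w and 0=w.
Valid on: G1.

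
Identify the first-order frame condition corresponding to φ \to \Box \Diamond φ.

Symmetry

Suppose φ→□◇φ is valid. Take Rxy and set V(φ)={x}. Then φ at x, so □◇φ at x, so ◇φ at y, so some z with Ryz has φ; z=x, i.e. Ryx.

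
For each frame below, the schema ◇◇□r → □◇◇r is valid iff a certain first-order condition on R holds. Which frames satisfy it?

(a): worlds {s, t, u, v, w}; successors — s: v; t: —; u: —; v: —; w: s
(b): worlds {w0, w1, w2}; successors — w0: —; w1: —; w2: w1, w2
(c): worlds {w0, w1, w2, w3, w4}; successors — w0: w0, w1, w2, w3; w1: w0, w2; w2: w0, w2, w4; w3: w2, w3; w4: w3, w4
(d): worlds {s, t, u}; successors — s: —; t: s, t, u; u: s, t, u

(c)

The schema corresponds to a generalized confluence (Geach) condition: ∀x ∀y ∀z ((xR²y ∧ xRz) → ∃w (yRw ∧ zR²w)).
(a): fails — wR²v, wRs but no w* with vRw* and sR²w*.
(b): fails — w2R²w1, w2Rw1 but no w with w1Rw and w1R²w.
(c): satisfies the condition.
(d): fails — tR²s, tRs but no w with sRw and sR²w.
Valid on: (c).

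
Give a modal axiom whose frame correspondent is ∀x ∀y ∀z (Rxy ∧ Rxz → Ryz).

The condition is the Euclidean property. The 5 schema ◇s → □◇s defines it.
Suppose ◇s→□◇s is valid. Take Rxy, Rxz and set V(s)={y}. Then ◇s at x, so □◇s at x, so ◇s at z, so some w with Rzw has s; w=y, i.e. Rzy. By symmetry of the argument, Ryz.

◇s → □◇s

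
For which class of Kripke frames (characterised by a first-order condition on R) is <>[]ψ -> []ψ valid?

This is frame-equivalent to ◇ψ → □◇ψ (substitute ¬ψ for ψ and contrapose).
Suppose ◇ψ→□◇ψ is valid. Take Rxy, Rxz and set V(ψ)={y}. Then ◇ψ at x, so □◇ψ at x, so ◇ψ at z, so some w with Rzw has ψ; w=y, i.e. Rzy. By symmetry of the argument, Ryz.
Conversely, any frame satisfying forall x forall y forall z (Rxy & Rxz -> Ryz) validates the schema.
Frame condition: forall x forall y forall z (Rxy & Rxz -> Ryz).

the Euclidean property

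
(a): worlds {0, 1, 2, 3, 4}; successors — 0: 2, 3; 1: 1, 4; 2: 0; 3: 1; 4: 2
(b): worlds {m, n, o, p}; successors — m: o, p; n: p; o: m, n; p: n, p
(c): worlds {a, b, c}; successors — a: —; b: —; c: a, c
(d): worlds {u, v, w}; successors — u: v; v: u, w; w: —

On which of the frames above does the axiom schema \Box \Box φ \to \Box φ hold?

(c)

The schema corresponds to density: \forall x \forall y (Rxy \to \exists z (Rxz \wedge Rzy)).
(a): fails — R02 but no z with R0z and Rz2.
(b): fails — Ron but no z with Roz and Rzn.
(c): condition met.
(d): fails — Ruv but no z with Ruz and Rzv.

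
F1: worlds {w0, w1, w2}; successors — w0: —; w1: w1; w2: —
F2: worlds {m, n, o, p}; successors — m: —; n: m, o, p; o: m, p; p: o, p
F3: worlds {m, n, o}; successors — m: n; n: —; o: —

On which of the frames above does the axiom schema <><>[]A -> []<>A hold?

F1, F3

The schema corresponds to a generalized confluence (Geach) condition: forall x forall y forall z ((x R^2 y & xRz) -> exists w (yRw & zRw)).
F1: ✓.
F2: fails — nR²m, nRm but no w with mRw and mRw.
F3: ✓.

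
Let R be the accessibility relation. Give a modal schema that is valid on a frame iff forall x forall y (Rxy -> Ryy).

□(□ψ → ψ)

This is shift-reflexivity; the standard corresponding axiom is T□: □(□ψ → ψ).
Suppose □(□ψ→ψ) is valid. Take Rxy and set V(ψ)={w : Ryw}. Then at y, □ψ holds; since □(□ψ→ψ) at x, □ψ→ψ at y, so ψ at y, i.e. Ryy.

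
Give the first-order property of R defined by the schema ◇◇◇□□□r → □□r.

∀x ∀y ∀z ((xR³y ∧ xR²z) → ∃w (yR³w ∧ z = w))

This is a Sahlqvist (Geach-type) schema ◇^3□^3r → □^2◇^0r.
Minimal-valuation argument: fix x; take any y with xR^3y and any z with xR^2z. Set V(r) to the set of worlds R-reachable from y in exactly 3 steps. Then □^3r holds at y, so the antecedent holds at x; validity forces ◇^0r at z, giving a w with zR^0w and yR^3w.
First-order correspondent: ∀x ∀y ∀z ((xR³y ∧ xR²z) → ∃w (yR³w ∧ z = w)).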